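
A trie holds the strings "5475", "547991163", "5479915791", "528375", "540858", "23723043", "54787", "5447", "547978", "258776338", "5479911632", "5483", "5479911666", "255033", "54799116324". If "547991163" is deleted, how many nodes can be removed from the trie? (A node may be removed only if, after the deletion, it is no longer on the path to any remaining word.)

After clearing the end-marker at "547991163", prune upward until reaching a node still needed by another word.
Every node on "547991163" is still needed (e.g. by "5479911632"), so nothing is freed.
Nodes removed: 0

0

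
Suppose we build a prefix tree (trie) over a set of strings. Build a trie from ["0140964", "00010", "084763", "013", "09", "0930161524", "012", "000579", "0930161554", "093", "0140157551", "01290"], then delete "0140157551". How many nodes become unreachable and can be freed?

After clearing the end-marker at "0140157551", prune upward until reaching a node still needed by another word.
The suffix "157551" (6 nodes) is used only by "0140157551"; the node for "0140" still has the child "9", so pruning stops there.
Nodes removed: 6

6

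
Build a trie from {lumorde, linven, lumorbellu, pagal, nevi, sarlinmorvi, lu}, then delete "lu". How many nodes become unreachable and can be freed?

After clearing the end-marker at "lu", prune upward until reaching a node still needed by another word.
Every node on "lu" is still needed (e.g. by "lumorde"), so nothing is freed.
Nodes removed: 0

0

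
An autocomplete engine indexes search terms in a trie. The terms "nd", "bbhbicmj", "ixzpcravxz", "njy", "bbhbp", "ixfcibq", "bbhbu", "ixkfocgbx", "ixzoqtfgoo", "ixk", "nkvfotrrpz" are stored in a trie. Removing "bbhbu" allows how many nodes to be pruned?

1

A node on "bbhbu"'s path can go only if nothing else ends at it or branches off below it.
The suffix "u" (1 node) is used only by "bbhbu"; the node for "bbhb" still has the child "i", so pruning stops there.
Nodes removed: 1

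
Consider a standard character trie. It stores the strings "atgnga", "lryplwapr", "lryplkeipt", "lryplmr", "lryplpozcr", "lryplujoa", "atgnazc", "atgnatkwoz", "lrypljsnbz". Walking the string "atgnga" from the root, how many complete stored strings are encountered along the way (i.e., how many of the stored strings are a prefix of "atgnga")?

1

Walk "atgnga" from the root; an end-of-word marker is hit whenever a stored word is a prefix of "atgnga".
Prefixes of the query that are stored words: "atgnga"
Count: 1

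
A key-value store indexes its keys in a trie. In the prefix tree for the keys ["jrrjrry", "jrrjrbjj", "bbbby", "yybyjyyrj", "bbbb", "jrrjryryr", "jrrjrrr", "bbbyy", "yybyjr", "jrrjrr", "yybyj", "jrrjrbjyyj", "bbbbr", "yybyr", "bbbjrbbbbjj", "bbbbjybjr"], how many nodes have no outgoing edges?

13

A leaf is a node with no children — equivalently, the end of a word that is not a proper prefix of any other stored word.
Those words: "bbbbjybjr", "bbbbr", "bbbby", "bbbjrbbbbjj", "bbbyy", "jrrjrbjj", "jrrjrbjyyj", "jrrjrrr", "jrrjrry", "jrrjryryr", "yybyjr", "yybyjyyrj", "yybyr"
Leaf count: 13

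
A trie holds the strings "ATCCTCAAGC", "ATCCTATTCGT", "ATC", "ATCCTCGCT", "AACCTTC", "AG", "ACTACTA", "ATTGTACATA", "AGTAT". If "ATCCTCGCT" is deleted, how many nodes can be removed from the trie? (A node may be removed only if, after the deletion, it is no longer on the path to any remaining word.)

3

Walk "ATCCTCGCT" from the leaf back toward the root, removing each node that no remaining word uses.
The suffix "GCT" (3 nodes) is used only by "ATCCTCGCT"; the node for "ATCCTC" still has the child "A", so pruning stops there.
Nodes removed: 3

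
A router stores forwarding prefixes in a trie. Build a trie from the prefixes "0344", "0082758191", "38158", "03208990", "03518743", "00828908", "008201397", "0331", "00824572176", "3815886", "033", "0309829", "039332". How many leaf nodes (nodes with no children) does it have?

11

Leaves are exactly the stored words that no other stored word extends.
Those words: "008201397", "00824572176", "0082758191", "00828908", "0309829", "03208990", "0331", "0344", "03518743", "039332", "3815886"
Leaf count: 11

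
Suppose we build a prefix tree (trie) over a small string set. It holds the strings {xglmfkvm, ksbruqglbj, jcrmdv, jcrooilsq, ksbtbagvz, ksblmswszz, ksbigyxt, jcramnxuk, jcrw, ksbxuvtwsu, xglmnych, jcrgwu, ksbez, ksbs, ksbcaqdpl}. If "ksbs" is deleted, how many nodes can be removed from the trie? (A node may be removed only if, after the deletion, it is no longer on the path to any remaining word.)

1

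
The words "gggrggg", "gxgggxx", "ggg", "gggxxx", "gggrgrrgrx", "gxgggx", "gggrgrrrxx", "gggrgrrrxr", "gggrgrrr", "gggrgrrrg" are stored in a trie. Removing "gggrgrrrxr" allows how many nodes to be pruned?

A node on "gggrgrrrxr"'s path can go only if nothing else ends at it or branches off below it.
The suffix "r" (1 node) is used only by "gggrgrrrxr"; the node for "gggrgrrrx" still has the child "x", so pruning stops there.
Nodes removed: 1

1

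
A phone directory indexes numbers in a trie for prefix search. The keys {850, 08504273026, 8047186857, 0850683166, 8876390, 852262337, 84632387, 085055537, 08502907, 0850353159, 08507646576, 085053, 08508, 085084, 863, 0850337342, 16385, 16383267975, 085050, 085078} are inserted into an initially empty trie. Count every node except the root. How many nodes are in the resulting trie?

Insert word by word; a character creates a node only if that edge doesn't already exist:
  "850" → 3 new (8, 5, 0)
  "08504273026" → 11 new (0, 8, 5, 0, 4, 2, 7, 3, 0, 2, 6)
  "8047186857" → prefix "8" already present; 9 new (0, 4, 7, 1, 8, 6, 8, 5, 7)
  "0850683166" → prefix "0850" already present; 6 new (6, 8, 3, 1, 6, 6)
  "8876390" → prefix "8" already present; 6 new (8, 7, 6, 3, 9, 0)
  "852262337" → prefix "85" already present; 7 new (2, 2, 6, 2, 3, 3, 7)
  "84632387" → prefix "8" already present; 7 new (4, 6, 3, 2, 3, 8, 7)
  "085055537" → prefix "0850" already present; 5 new (5, 5, 5, 3, 7)
  "08502907" → prefix "0850" already present; 4 new (2, 9, 0, 7)
  "0850353159" → prefix "0850" already present; 6 new (3, 5, 3, 1, 5, 9)
  "08507646576" → prefix "0850" already present; 7 new (7, 6, 4, 6, 5, 7, 6)
  "085053" → prefix "08505" already present; 1 new (3)
  "08508" → prefix "0850" already present; 1 new (8)
  "085084" → prefix "08508" already present; 1 new (4)
  "863" → prefix "8" already present; 2 new (6, 3)
  "0850337342" → prefix "08503" already present; 5 new (3, 7, 3, 4, 2)
  "16385" → 5 new (1, 6, 3, 8, 5)
  "16383267975" → prefix "1638" already present; 7 new (3, 2, 6, 7, 9, 7, 5)
  "085050" → prefix "08505" already present; 1 new (0)
  "085078" → prefix "08507" already present; 1 new (8)
Total nodes = 3 + 11 + 9 + 6 + 6 + 7 + 7 + 5 + 4 + 6 + 7 + 1 + 1 + 1 + 2 + 5 + 5 + 7 + 1 + 1 = 95

95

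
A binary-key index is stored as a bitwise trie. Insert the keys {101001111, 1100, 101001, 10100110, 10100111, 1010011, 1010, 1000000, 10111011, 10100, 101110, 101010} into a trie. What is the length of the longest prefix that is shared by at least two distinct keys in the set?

8

Look for the deepest trie node that still has at least two words in its subtree.
e.g. "10100111" and "101001111" share the prefix "10100111" of length 8; no pair shares a longer one.
Longest shared-prefix length: 8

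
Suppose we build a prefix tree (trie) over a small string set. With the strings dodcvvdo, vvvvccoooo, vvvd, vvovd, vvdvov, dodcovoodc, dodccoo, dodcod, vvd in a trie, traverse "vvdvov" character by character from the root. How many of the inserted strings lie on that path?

Check each prefix of "vvdvov" against the stored set — each match is an end-marker on the path.
Prefixes of the query that are stored words: "vvd", "vvdvov"
Count: 2

2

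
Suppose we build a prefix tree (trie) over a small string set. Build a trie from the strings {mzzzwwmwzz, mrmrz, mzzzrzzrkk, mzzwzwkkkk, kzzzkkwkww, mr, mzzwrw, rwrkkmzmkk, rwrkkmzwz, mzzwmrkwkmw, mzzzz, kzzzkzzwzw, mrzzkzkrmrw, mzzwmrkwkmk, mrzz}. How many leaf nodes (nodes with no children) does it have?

Leaves are exactly the stored words that no other stored word extends.
Those words: "kzzzkkwkww", "kzzzkzzwzw", "mrmrz", "mrzzkzkrmrw", "mzzwmrkwkmk", "mzzwmrkwkmw", "mzzwrw", "mzzwzwkkkk", "mzzzrzzrkk", "mzzzwwmwzz", "mzzzz", "rwrkkmzmkk", "rwrkkmzwz"
Leaf count: 13

13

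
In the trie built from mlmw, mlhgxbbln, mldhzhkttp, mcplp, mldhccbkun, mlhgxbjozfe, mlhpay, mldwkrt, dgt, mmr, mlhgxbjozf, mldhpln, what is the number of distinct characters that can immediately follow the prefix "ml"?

Walk "ml" from the root, arriving at one node.
Distinct next characters after "ml": d, h, m.
That node has 3 child edges.

3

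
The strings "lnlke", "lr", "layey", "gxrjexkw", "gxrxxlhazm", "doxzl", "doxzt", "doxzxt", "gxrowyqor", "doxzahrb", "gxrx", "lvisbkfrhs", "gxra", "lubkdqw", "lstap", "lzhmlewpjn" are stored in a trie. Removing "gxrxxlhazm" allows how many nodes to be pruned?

6

Walk "gxrxxlhazm" from the leaf back toward the root, removing each node that no remaining word uses.
The suffix "xlhazm" (6 nodes) is used only by "gxrxxlhazm"; "gxrx" is itself a stored word, so pruning stops there.
Nodes removed: 6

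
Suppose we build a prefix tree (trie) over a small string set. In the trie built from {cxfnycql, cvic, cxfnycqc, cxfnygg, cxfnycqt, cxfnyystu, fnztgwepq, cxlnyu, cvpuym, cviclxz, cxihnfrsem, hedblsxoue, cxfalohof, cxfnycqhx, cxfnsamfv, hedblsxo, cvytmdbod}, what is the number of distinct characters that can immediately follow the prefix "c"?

2

The children of the "c" node are the distinct next characters among strings starting with "c".
Distinct next characters after "c": v, x.
That node has 2 child edges.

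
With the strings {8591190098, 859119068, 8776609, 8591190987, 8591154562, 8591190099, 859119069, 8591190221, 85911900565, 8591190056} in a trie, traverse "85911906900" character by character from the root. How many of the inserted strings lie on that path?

Walk "85911906900" from the root; an end-of-word marker is hit whenever a stored word is a prefix of "85911906900".
Prefixes of the query that are stored words: "859119069"
Count: 1

1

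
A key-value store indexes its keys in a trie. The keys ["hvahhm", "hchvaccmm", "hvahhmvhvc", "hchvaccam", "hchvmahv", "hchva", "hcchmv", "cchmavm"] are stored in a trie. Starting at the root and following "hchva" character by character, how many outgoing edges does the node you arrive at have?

1

The children of the "hchva" node are the distinct next characters among strings starting with "hchva".
Characters that immediately follow "hchva" among the stored strings: {c}.
That node has 1 child edge.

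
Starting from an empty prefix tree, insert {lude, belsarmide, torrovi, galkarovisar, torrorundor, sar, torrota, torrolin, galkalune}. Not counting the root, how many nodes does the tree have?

Trace insertions, counting only characters that open a new branch:
  "lude" → 4 new (l, u, d, e)
  "belsarmide" → 10 new (b, e, l, s, a, r, m, i, d, e)
  "torrovi" → 7 new (t, o, r, r, o, v, i)
  "galkarovisar" → 12 new (g, a, l, k, a, r, o, v, i, s, a, r)
  "torrorundor" → prefix "torro" already present; 6 new (r, u, n, d, o, r)
  "sar" → 3 new (s, a, r)
  "torrota" → prefix "torro" already present; 2 new (t, a)
  "torrolin" → prefix "torro" already present; 3 new (l, i, n)
  "galkalune" → prefix "galka" already present; 4 new (l, u, n, e)
Total nodes = 4 + 10 + 7 + 12 + 6 + 3 + 2 + 3 + 4 = 51

51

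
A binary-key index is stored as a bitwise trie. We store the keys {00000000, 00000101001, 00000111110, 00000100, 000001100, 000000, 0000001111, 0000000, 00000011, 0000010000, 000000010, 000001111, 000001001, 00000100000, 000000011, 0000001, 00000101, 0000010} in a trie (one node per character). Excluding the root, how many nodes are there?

Count nodes per top-level branch (shared prefixes stored once):
  '0'-branch (000000, 0000000, 00000000, 000000010, 000000011, 0000001, 00000011, 0000001111, 0000010, 00000100, 0000010000, 00000100000, 000001001, 00000101, 00000101001, 000001100, 000001111, 00000111110): 33 nodes
Sum: 33

33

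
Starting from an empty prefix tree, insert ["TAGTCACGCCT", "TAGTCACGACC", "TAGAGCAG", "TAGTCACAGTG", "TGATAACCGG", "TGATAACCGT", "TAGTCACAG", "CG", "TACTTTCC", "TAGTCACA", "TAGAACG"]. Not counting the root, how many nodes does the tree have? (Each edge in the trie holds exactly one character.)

44

For each word, the new-node count is its length minus the longest prefix already in the trie:
  "TAGTCACGCCT" → 11 new (T, A, G, T, C, A, C, G, C, C, T)
  "TAGTCACGACC" → prefix "TAGTCACG" already present; 3 new (A, C, C)
  "TAGAGCAG" → prefix "TAG" already present; 5 new (A, G, C, A, G)
  "TAGTCACAGTG" → prefix "TAGTCAC" already present; 4 new (A, G, T, G)
  "TGATAACCGG" → prefix "T" already present; 9 new (G, A, T, A, A, C, C, G, G)
  "TGATAACCGT" → prefix "TGATAACCG" already present; 1 new (T)
  "TAGTCACAG" → prefix "TAGTCACAG" already present; 0 new (none)
  "CG" → 2 new (C, G)
  "TACTTTCC" → prefix "TA" already present; 6 new (C, T, T, T, C, C)
  "TAGTCACA" → prefix "TAGTCACA" already present; 0 new (none)
  "TAGAACG" → prefix "TAGA" already present; 3 new (A, C, G)
Total nodes = 11 + 3 + 5 + 4 + 9 + 1 + 0 + 2 + 6 + 0 + 3 = 44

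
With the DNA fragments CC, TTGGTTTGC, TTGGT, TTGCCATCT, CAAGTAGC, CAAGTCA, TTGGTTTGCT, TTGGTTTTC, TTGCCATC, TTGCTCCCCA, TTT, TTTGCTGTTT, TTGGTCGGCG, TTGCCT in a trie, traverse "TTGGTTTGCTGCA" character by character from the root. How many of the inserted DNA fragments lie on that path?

3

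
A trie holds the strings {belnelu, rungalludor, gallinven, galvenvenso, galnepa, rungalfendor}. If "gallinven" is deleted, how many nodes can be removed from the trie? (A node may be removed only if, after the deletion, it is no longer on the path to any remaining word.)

A node on "gallinven"'s path can go only if nothing else ends at it or branches off below it.
The suffix "linven" (6 nodes) is used only by "gallinven"; the node for "gal" still has the child "v", so pruning stops there.
Nodes removed: 6

6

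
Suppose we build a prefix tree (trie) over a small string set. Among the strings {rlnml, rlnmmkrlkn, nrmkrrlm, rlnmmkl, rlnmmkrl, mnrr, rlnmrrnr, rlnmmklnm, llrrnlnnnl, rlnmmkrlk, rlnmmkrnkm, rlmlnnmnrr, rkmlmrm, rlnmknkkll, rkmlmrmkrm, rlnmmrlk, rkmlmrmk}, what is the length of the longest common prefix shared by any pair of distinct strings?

Equivalently: take the maximum, over all pairs, of their longest common prefix length.
e.g. "rlnmmkrlk" and "rlnmmkrlkn" share the prefix "rlnmmkrlk" of length 9; no pair shares a longer one.
Longest shared-prefix length: 9

9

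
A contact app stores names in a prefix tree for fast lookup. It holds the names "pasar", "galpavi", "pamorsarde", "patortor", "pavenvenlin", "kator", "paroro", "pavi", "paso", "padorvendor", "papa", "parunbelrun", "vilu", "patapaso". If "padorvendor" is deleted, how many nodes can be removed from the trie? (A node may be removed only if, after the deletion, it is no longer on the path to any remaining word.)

9

After clearing the end-marker at "padorvendor", prune upward until reaching a node still needed by another word.
The suffix "dorvendor" (9 nodes) is used only by "padorvendor"; the node for "pa" still has the child "s", so pruning stops there.
Nodes removed: 9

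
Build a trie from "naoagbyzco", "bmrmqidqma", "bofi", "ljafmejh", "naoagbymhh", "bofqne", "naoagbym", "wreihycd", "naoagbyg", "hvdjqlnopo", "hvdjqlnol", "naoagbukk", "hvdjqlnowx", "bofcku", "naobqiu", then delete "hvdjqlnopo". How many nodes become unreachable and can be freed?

After clearing the end-marker at "hvdjqlnopo", prune upward until reaching a node still needed by another word.
The suffix "po" (2 nodes) is used only by "hvdjqlnopo"; the node for "hvdjqlno" still has the child "l", so pruning stops there.
Nodes removed: 2

2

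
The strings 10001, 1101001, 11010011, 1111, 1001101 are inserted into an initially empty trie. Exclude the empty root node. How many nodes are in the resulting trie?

Insert word by word; a character creates a node only if that edge doesn't already exist:
  "10001" → 5 new (1, 0, 0, 0, 1)
  "1101001" → prefix "1" already present; 6 new (1, 0, 1, 0, 0, 1)
  "11010011" → prefix "1101001" already present; 1 new (1)
  "1111" → prefix "11" already present; 2 new (1, 1)
  "1001101" → prefix "100" already present; 4 new (1, 1, 0, 1)
Total nodes = 5 + 6 + 1 + 2 + 4 = 18

18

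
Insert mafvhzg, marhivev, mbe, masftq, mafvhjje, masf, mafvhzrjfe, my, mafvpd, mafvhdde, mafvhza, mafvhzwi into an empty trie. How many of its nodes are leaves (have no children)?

Leaves are exactly the stored words that no other stored word extends.
Those words: "mafvhdde", "mafvhjje", "mafvhza", "mafvhzg", "mafvhzrjfe", "mafvhzwi", "mafvpd", "marhivev", "masftq", "mbe", "my"
Leaf count: 11

11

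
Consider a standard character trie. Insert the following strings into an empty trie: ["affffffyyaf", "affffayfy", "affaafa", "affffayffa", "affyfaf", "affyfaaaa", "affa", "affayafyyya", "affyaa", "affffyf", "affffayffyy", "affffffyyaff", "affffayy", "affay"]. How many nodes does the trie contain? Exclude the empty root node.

43

Trace insertions, counting only characters that open a new branch:
  "affffffyyaf" → 11 new (a, f, f, f, f, f, f, y, y, a, f)
  "affffayfy" → prefix "affff" already present; 4 new (a, y, f, y)
  "affaafa" → prefix "aff" already present; 4 new (a, a, f, a)
  "affffayffa" → prefix "affffayf" already present; 2 new (f, a)
  "affyfaf" → prefix "aff" already present; 4 new (y, f, a, f)
  "affyfaaaa" → prefix "affyfa" already present; 3 new (a, a, a)
  "affa" → prefix "affa" already present; 0 new (none)
  "affayafyyya" → prefix "affa" already present; 7 new (y, a, f, y, y, y, a)
  "affyaa" → prefix "affy" already present; 2 new (a, a)
  "affffyf" → prefix "affff" already present; 2 new (y, f)
  "affffayffyy" → prefix "affffayff" already present; 2 new (y, y)
  "affffffyyaff" → prefix "affffffyyaf" already present; 1 new (f)
  "affffayy" → prefix "affffay" already present; 1 new (y)
  "affay" → prefix "affay" already present; 0 new (none)
Total nodes = 11 + 4 + 4 + 2 + 4 + 3 + 0 + 7 + 2 + 2 + 2 + 1 + 1 + 0 = 43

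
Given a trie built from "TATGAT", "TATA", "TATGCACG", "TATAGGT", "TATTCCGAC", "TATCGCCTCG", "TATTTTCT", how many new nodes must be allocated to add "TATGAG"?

1

"TATGA" is already a path in the trie; the remaining "G" must be added.
New nodes needed: |"TATGAG"| − 5 = 6 − 5 = 1.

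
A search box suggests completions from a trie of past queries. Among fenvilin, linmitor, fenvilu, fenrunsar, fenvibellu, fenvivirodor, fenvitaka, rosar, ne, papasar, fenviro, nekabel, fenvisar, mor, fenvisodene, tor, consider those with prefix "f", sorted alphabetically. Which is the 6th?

fenvisar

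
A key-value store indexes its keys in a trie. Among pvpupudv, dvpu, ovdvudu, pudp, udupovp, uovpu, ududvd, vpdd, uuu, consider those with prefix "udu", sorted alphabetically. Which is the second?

udupovp

Words with prefix "udu", in lexicographic order: "ududvd", "udupovp"
Position 2: udupovp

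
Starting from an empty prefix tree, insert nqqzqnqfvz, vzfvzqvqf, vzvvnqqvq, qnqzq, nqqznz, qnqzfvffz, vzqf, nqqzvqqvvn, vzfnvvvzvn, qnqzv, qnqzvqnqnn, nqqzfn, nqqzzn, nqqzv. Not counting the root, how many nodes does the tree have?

Count nodes per top-level branch (shared prefixes stored once):
  'n'-branch (nqqzfn, nqqznz, nqqzqnqfvz, nqqzv, nqqzvqqvvn, nqqzzn): 22 nodes
  'q'-branch (qnqzfvffz, qnqzq, qnqzv, qnqzvqnqnn): 16 nodes
  'v'-branch (vzfnvvvzvn, vzfvzqvqf, vzqf, vzvvnqqvq): 25 nodes
Sum: 63

63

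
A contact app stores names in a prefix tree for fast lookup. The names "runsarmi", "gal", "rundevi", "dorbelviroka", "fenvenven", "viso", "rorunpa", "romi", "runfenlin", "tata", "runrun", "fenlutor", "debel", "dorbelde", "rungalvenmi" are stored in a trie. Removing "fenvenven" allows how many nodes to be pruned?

6

After clearing the end-marker at "fenvenven", prune upward until reaching a node still needed by another word.
The suffix "venven" (6 nodes) is used only by "fenvenven"; the node for "fen" still has the child "l", so pruning stops there.
Nodes removed: 6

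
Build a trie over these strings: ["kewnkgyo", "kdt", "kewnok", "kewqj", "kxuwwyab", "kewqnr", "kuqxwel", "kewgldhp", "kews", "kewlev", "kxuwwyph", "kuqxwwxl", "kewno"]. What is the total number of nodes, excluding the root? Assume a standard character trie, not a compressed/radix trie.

43

Count nodes per top-level branch (shared prefixes stored once):
  'k'-branch (kdt, kewgldhp, kewlev, kewnkgyo, kewno, kewnok, kewqj, kewqnr, kews, kuqxwel, kuqxwwxl, kxuwwyab, kxuwwyph): 43 nodes
Sum: 43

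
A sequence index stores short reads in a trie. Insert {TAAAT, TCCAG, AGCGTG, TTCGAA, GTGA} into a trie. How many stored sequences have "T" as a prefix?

3

Walk to "T"; the words in its subtree are exactly those with that prefix.
Words under "T": TAAAT, TCCAG, TTCGAA
Count: 3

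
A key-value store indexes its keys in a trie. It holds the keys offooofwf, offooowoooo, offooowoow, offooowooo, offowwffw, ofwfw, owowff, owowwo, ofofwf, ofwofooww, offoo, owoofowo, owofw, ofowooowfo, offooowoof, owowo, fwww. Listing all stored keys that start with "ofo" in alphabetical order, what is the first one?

ofofwf

Filter for "ofo…" and sort: "ofofwf", "ofowooowfo"
Position 1: ofofwf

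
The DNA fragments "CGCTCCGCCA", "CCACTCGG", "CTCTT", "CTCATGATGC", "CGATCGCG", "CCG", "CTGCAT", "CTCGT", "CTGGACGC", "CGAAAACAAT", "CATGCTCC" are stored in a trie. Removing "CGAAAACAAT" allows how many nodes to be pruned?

7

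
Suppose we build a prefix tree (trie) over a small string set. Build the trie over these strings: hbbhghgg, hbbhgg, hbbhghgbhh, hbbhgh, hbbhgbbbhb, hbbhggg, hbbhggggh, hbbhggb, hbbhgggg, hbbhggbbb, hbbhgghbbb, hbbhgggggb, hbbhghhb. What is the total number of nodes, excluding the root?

31

Insert word by word; a character creates a node only if that edge doesn't already exist:
  "hbbhghgg" → 8 new (h, b, b, h, g, h, g, g)
  "hbbhgg" → prefix "hbbhg" already present; 1 new (g)
  "hbbhghgbhh" → prefix "hbbhghg" already present; 3 new (b, h, h)
  "hbbhgh" → prefix "hbbhgh" already present; 0 new (none)
  "hbbhgbbbhb" → prefix "hbbhg" already present; 5 new (b, b, b, h, b)
  "hbbhggg" → prefix "hbbhgg" already present; 1 new (g)
  "hbbhggggh" → prefix "hbbhggg" already present; 2 new (g, h)
  "hbbhggb" → prefix "hbbhgg" already present; 1 new (b)
  "hbbhgggg" → prefix "hbbhgggg" already present; 0 new (none)
  "hbbhggbbb" → prefix "hbbhggb" already present; 2 new (b, b)
  "hbbhgghbbb" → prefix "hbbhgg" already present; 4 new (h, b, b, b)
  "hbbhgggggb" → prefix "hbbhgggg" already present; 2 new (g, b)
  "hbbhghhb" → prefix "hbbhgh" already present; 2 new (h, b)
Total nodes = 8 + 1 + 3 + 0 + 5 + 1 + 2 + 1 + 0 + 2 + 4 + 2 + 2 = 31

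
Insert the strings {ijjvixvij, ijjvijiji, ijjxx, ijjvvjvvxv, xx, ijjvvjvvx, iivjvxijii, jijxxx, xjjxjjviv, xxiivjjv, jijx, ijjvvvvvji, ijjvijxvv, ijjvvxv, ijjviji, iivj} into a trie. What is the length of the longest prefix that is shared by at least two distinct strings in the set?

9

The deepest shared node is where two words last agree before diverging.
"ijjvvjvvx" and "ijjvvjvvxv" agree on "ijjvvjvvx" (9 characters) before diverging; nothing deeper is shared.
Longest shared-prefix length: 9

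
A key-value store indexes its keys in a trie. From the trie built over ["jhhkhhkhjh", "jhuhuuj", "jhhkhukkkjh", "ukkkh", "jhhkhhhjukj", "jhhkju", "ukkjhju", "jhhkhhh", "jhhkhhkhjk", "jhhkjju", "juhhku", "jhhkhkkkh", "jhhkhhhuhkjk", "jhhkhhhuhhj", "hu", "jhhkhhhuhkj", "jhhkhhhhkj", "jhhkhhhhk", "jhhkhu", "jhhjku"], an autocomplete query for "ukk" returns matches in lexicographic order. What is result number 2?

Filter for "ukk…" and sort: "ukkjhju", "ukkkh"
Position 2: ukkkh

ukkkh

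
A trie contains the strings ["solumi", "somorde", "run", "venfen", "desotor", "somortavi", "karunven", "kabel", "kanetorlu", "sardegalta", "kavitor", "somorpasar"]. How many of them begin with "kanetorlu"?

1

Filter for entries beginning with "kanetorlu":
Matches: "kanetorlu"
Count: 1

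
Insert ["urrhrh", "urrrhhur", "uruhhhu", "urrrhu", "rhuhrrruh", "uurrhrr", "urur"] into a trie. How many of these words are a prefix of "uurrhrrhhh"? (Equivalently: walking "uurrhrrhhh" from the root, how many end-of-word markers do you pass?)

Check each prefix of "uurrhrrhhh" against the stored set — each match is an end-marker on the path.
Prefixes of the query that are stored words: "uurrhrr"
Count: 1

1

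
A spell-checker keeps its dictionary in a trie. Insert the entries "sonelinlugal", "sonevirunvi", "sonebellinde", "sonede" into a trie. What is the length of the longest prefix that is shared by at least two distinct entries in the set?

4

The deepest shared node is where two words last agree before diverging.
"sonebellinde" and "sonede" agree on "sone" (4 characters) before diverging; nothing deeper is shared.
Longest shared-prefix length: 4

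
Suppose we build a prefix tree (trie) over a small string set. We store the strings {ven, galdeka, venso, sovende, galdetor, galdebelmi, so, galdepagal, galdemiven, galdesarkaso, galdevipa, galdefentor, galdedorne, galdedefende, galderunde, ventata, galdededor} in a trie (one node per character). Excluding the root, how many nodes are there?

77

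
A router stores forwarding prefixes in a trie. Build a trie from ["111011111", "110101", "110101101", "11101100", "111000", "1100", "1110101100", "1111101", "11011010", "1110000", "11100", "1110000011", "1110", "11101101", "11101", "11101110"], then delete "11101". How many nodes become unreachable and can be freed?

0

Walk "11101" from the leaf back toward the root, removing each node that no remaining word uses.
Every node on "11101" is still needed (e.g. by "111011111"), so nothing is freed.
Nodes removed: 0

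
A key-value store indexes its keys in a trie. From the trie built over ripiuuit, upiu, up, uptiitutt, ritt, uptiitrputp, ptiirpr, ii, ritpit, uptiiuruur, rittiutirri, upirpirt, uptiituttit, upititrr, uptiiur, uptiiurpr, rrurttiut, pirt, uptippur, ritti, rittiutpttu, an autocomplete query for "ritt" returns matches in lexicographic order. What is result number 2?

ritti

Filter for "ritt…" and sort: "ritt", "ritti", "rittiutirri", "rittiutpttu"
The 2nd is ritti.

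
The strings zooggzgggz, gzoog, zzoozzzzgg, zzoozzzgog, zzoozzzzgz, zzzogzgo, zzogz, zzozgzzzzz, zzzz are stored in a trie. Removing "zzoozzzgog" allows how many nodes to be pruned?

A node on "zzoozzzgog"'s path can go only if nothing else ends at it or branches off below it.
The suffix "gog" (3 nodes) is used only by "zzoozzzgog"; the node for "zzoozzz" still has the child "z", so pruning stops there.
Nodes removed: 3

3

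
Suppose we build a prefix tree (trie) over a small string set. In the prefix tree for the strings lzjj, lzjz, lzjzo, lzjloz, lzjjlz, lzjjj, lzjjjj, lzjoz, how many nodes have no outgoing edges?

Leaves are exactly the stored words that no other stored word extends.
Those words: "lzjjjj", "lzjjlz", "lzjloz", "lzjoz", "lzjzo"
Leaf count: 5

5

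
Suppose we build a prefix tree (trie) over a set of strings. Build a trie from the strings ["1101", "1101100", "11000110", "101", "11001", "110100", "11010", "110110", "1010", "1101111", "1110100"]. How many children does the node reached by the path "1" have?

The children of the "1" node are the distinct next characters among strings starting with "1".
Distinct next characters after "1": 0, 1.
That node has 2 child edges.

2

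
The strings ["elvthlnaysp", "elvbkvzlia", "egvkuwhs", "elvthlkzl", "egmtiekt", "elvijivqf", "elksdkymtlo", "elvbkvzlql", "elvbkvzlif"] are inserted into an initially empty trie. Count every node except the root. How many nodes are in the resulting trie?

Insert word by word; a character creates a node only if that edge doesn't already exist:
  "elvthlnaysp" → 11 new (e, l, v, t, h, l, n, a, y, s, p)
  "elvbkvzlia" → prefix "elv" already present; 7 new (b, k, v, z, l, i, a)
  "egvkuwhs" → prefix "e" already present; 7 new (g, v, k, u, w, h, s)
  "elvthlkzl" → prefix "elvthl" already present; 3 new (k, z, l)
  "egmtiekt" → prefix "eg" already present; 6 new (m, t, i, e, k, t)
  "elvijivqf" → prefix "elv" already present; 6 new (i, j, i, v, q, f)
  "elksdkymtlo" → prefix "el" already present; 9 new (k, s, d, k, y, m, t, l, o)
  "elvbkvzlql" → prefix "elvbkvzl" already present; 2 new (q, l)
  "elvbkvzlif" → prefix "elvbkvzli" already present; 1 new (f)
Total nodes = 11 + 7 + 7 + 3 + 6 + 6 + 9 + 2 + 1 = 52

52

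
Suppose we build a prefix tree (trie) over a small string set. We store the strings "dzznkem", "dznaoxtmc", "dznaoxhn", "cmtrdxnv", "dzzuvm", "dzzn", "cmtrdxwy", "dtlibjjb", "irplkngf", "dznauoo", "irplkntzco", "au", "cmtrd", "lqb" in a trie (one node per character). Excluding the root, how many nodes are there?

56

Count nodes per top-level branch (shared prefixes stored once):
  'a'-branch (au): 2 nodes
  'c'-branch (cmtrd, cmtrdxnv, cmtrdxwy): 10 nodes
  'd'-branch (dtlibjjb, dznaoxhn, dznaoxtmc, dznauoo, dzzn, dzznkem, dzzuvm): 29 nodes
  'i'-branch (irplkngf, irplkntzco): 12 nodes
  'l'-branch (lqb): 3 nodes
Sum: 56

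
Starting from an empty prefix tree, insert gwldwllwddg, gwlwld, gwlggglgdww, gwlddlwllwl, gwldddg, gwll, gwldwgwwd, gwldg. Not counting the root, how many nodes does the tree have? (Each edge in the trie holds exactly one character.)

37

For each word, the new-node count is its length minus the longest prefix already in the trie:
  "gwldwllwddg" → 11 new (g, w, l, d, w, l, l, w, d, d, g)
  "gwlwld" → prefix "gwl" already present; 3 new (w, l, d)
  "gwlggglgdww" → prefix "gwl" already present; 8 new (g, g, g, l, g, d, w, w)
  "gwlddlwllwl" → prefix "gwld" already present; 7 new (d, l, w, l, l, w, l)
  "gwldddg" → prefix "gwldd" already present; 2 new (d, g)
  "gwll" → prefix "gwl" already present; 1 new (l)
  "gwldwgwwd" → prefix "gwldw" already present; 4 new (g, w, w, d)
  "gwldg" → prefix "gwld" already present; 1 new (g)
Total nodes = 11 + 3 + 8 + 7 + 2 + 1 + 4 + 1 = 37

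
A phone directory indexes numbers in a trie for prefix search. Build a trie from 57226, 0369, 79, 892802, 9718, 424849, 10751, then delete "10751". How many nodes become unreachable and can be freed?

5

A node on "10751"'s path can go only if nothing else ends at it or branches off below it.
No other word shares any prefix with "10751", so all 5 of its nodes go.
Nodes removed: 5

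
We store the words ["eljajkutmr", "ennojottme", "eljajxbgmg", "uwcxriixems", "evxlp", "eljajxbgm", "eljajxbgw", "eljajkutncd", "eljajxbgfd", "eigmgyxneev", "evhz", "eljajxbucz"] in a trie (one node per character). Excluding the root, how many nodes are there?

60

Trace insertions, counting only characters that open a new branch:
  "eljajkutmr" → 10 new (e, l, j, a, j, k, u, t, m, r)
  "ennojottme" → prefix "e" already present; 9 new (n, n, o, j, o, t, t, m, e)
  "eljajxbgmg" → prefix "eljaj" already present; 5 new (x, b, g, m, g)
  "uwcxriixems" → 11 new (u, w, c, x, r, i, i, x, e, m, s)
  "evxlp" → prefix "e" already present; 4 new (v, x, l, p)
  "eljajxbgm" → prefix "eljajxbgm" already present; 0 new (none)
  "eljajxbgw" → prefix "eljajxbg" already present; 1 new (w)
  "eljajkutncd" → prefix "eljajkut" already present; 3 new (n, c, d)
  "eljajxbgfd" → prefix "eljajxbg" already present; 2 new (f, d)
  "eigmgyxneev" → prefix "e" already present; 10 new (i, g, m, g, y, x, n, e, e, v)
  "evhz" → prefix "ev" already present; 2 new (h, z)
  "eljajxbucz" → prefix "eljajxb" already present; 3 new (u, c, z)
Total nodes = 10 + 9 + 5 + 11 + 4 + 0 + 1 + 3 + 2 + 10 + 2 + 3 = 60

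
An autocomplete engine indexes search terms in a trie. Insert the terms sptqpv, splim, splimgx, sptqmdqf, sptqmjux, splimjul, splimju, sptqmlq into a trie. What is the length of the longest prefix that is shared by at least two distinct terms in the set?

The deepest shared node is where two words last agree before diverging.
e.g. "splimju" and "splimjul" share the prefix "splimju" of length 7; no pair shares a longer one.
Longest shared-prefix length: 7

7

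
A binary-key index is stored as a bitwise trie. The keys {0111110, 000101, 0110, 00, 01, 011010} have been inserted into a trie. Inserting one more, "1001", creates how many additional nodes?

No existing word starts with "1", so every character of "1001" needs a new node.
4 − 0 = 4 new nodes.

4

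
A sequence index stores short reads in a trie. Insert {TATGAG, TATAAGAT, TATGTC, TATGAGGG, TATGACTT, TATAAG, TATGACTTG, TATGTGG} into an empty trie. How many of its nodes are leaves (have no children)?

5

Leaves are exactly the stored words that no other stored word extends.
Those words: "TATAAGAT", "TATGACTTG", "TATGAGGG", "TATGTC", "TATGTGG"
Leaf count: 5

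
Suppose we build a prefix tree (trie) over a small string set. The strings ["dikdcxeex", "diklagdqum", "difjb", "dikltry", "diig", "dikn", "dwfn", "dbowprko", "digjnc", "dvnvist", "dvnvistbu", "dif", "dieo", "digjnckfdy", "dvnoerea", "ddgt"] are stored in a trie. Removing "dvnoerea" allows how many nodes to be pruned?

A node on "dvnoerea"'s path can go only if nothing else ends at it or branches off below it.
The suffix "oerea" (5 nodes) is used only by "dvnoerea"; the node for "dvn" still has the child "v", so pruning stops there.
Nodes removed: 5

5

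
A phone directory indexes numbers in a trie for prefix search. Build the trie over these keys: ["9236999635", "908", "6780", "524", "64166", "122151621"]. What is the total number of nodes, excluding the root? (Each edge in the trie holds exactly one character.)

32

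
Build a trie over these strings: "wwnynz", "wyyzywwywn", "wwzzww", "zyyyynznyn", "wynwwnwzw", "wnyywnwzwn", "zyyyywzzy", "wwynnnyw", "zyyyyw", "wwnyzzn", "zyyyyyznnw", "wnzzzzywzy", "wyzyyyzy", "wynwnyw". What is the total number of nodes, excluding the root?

Insert word by word; a character creates a node only if that edge doesn't already exist:
  "wwnynz" → 6 new (w, w, n, y, n, z)
  "wyyzywwywn" → prefix "w" already present; 9 new (y, y, z, y, w, w, y, w, n)
  "wwzzww" → prefix "ww" already present; 4 new (z, z, w, w)
  "zyyyynznyn" → 10 new (z, y, y, y, y, n, z, n, y, n)
  "wynwwnwzw" → prefix "wy" already present; 7 new (n, w, w, n, w, z, w)
  "wnyywnwzwn" → prefix "w" already present; 9 new (n, y, y, w, n, w, z, w, n)
  "zyyyywzzy" → prefix "zyyyy" already present; 4 new (w, z, z, y)
  "wwynnnyw" → prefix "ww" already present; 6 new (y, n, n, n, y, w)
  "zyyyyw" → prefix "zyyyyw" already present; 0 new (none)
  "wwnyzzn" → prefix "wwny" already present; 3 new (z, z, n)
  "zyyyyyznnw" → prefix "zyyyy" already present; 5 new (y, z, n, n, w)
  "wnzzzzywzy" → prefix "wn" already present; 8 new (z, z, z, z, y, w, z, y)
  "wyzyyyzy" → prefix "wy" already present; 6 new (z, y, y, y, z, y)
  "wynwnyw" → prefix "wynw" already present; 3 new (n, y, w)
Total nodes = 6 + 9 + 4 + 10 + 7 + 9 + 4 + 6 + 0 + 3 + 5 + 8 + 6 + 3 = 80

80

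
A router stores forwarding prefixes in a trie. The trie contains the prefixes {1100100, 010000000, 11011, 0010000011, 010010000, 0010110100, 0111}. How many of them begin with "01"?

3

Traverse to the node for "01", then collect every word in that subtree.
Matches: "010000000", "010010000", "0111"
Count: 3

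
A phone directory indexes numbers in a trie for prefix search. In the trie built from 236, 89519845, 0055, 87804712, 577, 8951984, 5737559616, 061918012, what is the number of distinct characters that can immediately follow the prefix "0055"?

The children of the "0055" node are the distinct next characters among strings starting with "0055".
No stored string extends past "0055".
That node has 0 child edges.

0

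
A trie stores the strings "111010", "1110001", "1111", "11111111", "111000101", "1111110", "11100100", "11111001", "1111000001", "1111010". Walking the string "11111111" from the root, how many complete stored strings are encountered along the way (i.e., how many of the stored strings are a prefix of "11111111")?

2

Walk "11111111" from the root; an end-of-word marker is hit whenever a stored word is a prefix of "11111111".
Prefixes of the query that are stored words: "1111", "11111111"
Count: 2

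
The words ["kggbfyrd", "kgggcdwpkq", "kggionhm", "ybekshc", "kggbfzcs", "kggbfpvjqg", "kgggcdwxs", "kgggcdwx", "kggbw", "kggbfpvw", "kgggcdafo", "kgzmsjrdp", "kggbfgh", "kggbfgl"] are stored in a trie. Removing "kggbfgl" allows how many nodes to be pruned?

After clearing the end-marker at "kggbfgl", prune upward until reaching a node still needed by another word.
The suffix "l" (1 node) is used only by "kggbfgl"; the node for "kggbfg" still has the child "h", so pruning stops there.
Nodes removed: 1

1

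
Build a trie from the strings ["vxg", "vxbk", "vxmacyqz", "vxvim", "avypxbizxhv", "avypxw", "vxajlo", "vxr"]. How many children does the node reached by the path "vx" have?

The children of the "vx" node are the distinct next characters among strings starting with "vx".
Distinct next characters after "vx": a, b, g, m, r, v.
That node has 6 child edges.

6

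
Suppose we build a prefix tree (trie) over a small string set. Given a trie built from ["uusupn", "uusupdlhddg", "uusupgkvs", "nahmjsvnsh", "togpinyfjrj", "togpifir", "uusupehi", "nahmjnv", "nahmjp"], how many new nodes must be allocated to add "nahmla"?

2

Walking "nahmla" from the root, the first 4 characters ("nahm") follow existing edges; "l" is the first miss.
So 6 − 4 = 2 new nodes.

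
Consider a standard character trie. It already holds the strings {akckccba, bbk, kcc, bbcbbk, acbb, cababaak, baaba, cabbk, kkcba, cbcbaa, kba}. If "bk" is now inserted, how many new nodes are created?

The longest prefix of "bk" already in the trie is "b" (length 1).
Each of the 1 remaining characters creates one node.

1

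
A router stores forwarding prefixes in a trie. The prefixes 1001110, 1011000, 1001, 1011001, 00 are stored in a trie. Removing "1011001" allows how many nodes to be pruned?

After clearing the end-marker at "1011001", prune upward until reaching a node still needed by another word.
The suffix "1" (1 node) is used only by "1011001"; the node for "101100" still has the child "0", so pruning stops there.
Nodes removed: 1

1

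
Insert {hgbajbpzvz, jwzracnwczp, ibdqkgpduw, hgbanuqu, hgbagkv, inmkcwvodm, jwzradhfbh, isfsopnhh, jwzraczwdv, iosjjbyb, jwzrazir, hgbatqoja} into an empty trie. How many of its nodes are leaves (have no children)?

12

Leaves are exactly the stored words that no other stored word extends.
Those words: "hgbagkv", "hgbajbpzvz", "hgbanuqu", "hgbatqoja", "ibdqkgpduw", "inmkcwvodm", "iosjjbyb", "isfsopnhh", "jwzracnwczp", "jwzraczwdv", "jwzradhfbh", "jwzrazir"
Leaf count: 12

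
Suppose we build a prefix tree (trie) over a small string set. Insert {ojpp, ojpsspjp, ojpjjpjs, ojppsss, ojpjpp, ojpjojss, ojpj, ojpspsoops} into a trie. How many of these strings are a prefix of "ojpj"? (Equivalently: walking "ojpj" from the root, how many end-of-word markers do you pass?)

Check each prefix of "ojpj" against the stored set — each match is an end-marker on the path.
Prefixes of the query that are stored words: "ojpj"
Count: 1

1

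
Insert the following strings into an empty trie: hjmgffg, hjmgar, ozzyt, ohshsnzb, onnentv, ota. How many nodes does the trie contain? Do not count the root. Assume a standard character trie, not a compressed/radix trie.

Trace insertions, counting only characters that open a new branch:
  "hjmgffg" → 7 new (h, j, m, g, f, f, g)
  "hjmgar" → prefix "hjmg" already present; 2 new (a, r)
  "ozzyt" → 5 new (o, z, z, y, t)
  "ohshsnzb" → prefix "o" already present; 7 new (h, s, h, s, n, z, b)
  "onnentv" → prefix "o" already present; 6 new (n, n, e, n, t, v)
  "ota" → prefix "o" already present; 2 new (t, a)
Total nodes = 7 + 2 + 5 + 7 + 6 + 2 = 29

29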